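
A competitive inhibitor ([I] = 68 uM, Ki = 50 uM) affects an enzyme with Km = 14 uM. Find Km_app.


Km_app = Km * (1 + [I]/Ki)
Km_app = 14 * (1 + 68/50)
Km_app = 33.04 uM

33.04 uM


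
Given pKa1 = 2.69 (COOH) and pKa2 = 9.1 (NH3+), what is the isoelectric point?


pI = (pKa1 + pKa2) / 2
pI = (2.69 + 9.1) / 2
pI = 5.895

5.895


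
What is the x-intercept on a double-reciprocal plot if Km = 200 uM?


x-intercept = -1/Km
= -1/200
= -0.005 1/uM

-0.005 1/uM


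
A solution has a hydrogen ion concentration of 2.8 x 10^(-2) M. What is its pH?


pH = -log10([H+])
pH = -log10(2.8 x 10^(-2))
pH = 1.5528

1.5528


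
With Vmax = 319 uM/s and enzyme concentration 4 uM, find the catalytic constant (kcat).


kcat = Vmax / [E]t
kcat = 319 / 4
kcat = 79.75 s^-1

79.75 s^-1


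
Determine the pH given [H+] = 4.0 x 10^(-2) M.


pH = -log10([H+])
pH = -log10(4.0 x 10^(-2))
pH = 1.3979

1.3979


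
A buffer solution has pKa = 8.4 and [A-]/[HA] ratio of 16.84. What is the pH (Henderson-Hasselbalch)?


pH = pKa + log10([A-]/[HA])
pH = 8.4 + log10(16.84)
pH = 9.6263

9.6263


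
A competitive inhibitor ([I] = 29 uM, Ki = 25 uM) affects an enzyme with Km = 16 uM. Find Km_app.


Km_app = Km * (1 + [I]/Ki)
Km_app = 16 * (1 + 29/25)
Km_app = 34.56 uM

34.56 uM


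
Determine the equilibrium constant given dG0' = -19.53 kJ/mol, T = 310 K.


Keq = exp(-dG0 * 1000 / (R * T))
Keq = exp(-(-19.53) * 1000 / (8.314 * 310))
Keq = 1953.8948

1953.8948


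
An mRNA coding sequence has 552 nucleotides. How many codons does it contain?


codons = nucleotides / 3
codons = 552 / 3 = 184

184


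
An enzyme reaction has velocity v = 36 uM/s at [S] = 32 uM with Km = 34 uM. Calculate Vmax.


Vmax = v * (Km + [S]) / [S]
Vmax = 36 * (34 + 32) / 32
Vmax = 74.25 uM/s

74.25 uM/s


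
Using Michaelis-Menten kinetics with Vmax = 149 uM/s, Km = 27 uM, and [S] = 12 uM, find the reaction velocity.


v = Vmax * [S] / (Km + [S])
v = 149 * 12 / (27 + 12)
v = 45.8462 uM/s

45.8462 uM/s


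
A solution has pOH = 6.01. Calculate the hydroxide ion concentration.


[OH-] = 10^(-pOH)
[OH-] = 10^(-6.01)
[OH-] = 9.772e-07 M

9.772e-07 M


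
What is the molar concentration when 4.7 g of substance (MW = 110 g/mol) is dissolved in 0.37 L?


C = (mass / MW) / volume
C = (4.7 / 110) / 0.37
C = 0.1155 M

0.1155 M


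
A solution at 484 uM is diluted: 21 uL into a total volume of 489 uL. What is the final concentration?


C2 = C1 * V1 / V2
C2 = 484 * 21 / 489
C2 = 20.7853 uM

20.7853 uM


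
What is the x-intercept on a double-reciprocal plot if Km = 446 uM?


x-intercept = -1/Km
= -1/446
= -0.0022 1/uM

-0.0022 1/uM


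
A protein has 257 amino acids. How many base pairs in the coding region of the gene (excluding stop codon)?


Each amino acid = 1 codon = 3 bp
bp = 257 * 3 = 771 bp

771 bp


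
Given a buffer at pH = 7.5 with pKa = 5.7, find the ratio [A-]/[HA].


[A-]/[HA] = 10^(pH - pKa)
= 10^(7.5 - 5.7)
= 63.0957

63.0957


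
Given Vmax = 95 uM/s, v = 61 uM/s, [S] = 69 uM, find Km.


Km = [S] * (Vmax - v) / v
Km = 69 * (95 - 61) / 61
Km = 38.459 uM

38.459 uM


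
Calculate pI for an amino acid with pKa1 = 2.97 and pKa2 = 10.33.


pI = (pKa1 + pKa2) / 2
pI = (2.97 + 10.33) / 2
pI = 6.65

6.65


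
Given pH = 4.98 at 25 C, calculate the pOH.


pOH = 14 - pH
pOH = 14 - 4.98
pOH = 9.02

9.02


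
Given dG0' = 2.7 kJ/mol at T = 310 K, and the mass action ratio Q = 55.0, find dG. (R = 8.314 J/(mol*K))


dG = dG0' + RT * ln(Q) / 1000
dG = 2.7 + 8.314 * 310 * ln(55.0) / 1000
dG = 13.0283 kJ/mol

13.0283 kJ/mol


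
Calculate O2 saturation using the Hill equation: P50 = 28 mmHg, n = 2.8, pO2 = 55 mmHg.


Y = pO2^n / (P50^n + pO2^n)
Y = 55^2.8 / (28^2.8 + 55^2.8)
Y = 86.88%

86.88%


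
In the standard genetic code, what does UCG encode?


Standard genetic code lookup.
Codon UCG -> Ser

Ser


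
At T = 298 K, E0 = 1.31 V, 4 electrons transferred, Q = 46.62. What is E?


E = E0 - (RT/nF) * ln(Q)
E = 1.31 - (8.314 * 298 / (4 * 96485)) * ln(46.62)
E = 1.2853 V

1.2853 V


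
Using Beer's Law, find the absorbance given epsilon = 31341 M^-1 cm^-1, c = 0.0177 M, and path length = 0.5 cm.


A = epsilon * c * l
A = 31341 * 0.0177 * 0.5
A = 277.3679

277.3679


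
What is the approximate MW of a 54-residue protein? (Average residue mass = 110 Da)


MW = n_residues * 110 Da
MW = 54 * 110
MW = 5940 Da

5940 Da


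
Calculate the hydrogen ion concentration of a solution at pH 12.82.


[H+] = 10^(-pH)
[H+] = 10^(-12.82)
[H+] = 1.514e-13 M

1.514e-13 M


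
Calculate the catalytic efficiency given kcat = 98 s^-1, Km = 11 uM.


Catalytic efficiency = kcat / Km
= 98 / 11
= 8.9091 uM^-1*s^-1

8.9091 uM^-1*s^-1


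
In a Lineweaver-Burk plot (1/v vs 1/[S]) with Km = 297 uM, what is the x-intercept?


x-intercept = -1/Km
= -1/297
= -0.0034 1/uM

-0.0034 1/uM


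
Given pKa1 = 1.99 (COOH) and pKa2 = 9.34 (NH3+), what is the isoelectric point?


pI = (pKa1 + pKa2) / 2
pI = (1.99 + 9.34) / 2
pI = 5.665

5.665


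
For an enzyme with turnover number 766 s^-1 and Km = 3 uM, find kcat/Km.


Catalytic efficiency = kcat / Km
= 766 / 3
= 255.3333 uM^-1*s^-1

255.3333 uM^-1*s^-1


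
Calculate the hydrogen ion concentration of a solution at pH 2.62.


[H+] = 10^(-pH)
[H+] = 10^(-2.62)
[H+] = 0.0024 M

0.0024 M


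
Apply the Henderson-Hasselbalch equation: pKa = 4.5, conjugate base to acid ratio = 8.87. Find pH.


pH = pKa + log10([A-]/[HA])
pH = 4.5 + log10(8.87)
pH = 5.4479

5.4479


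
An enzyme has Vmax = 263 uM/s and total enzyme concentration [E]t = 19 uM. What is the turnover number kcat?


kcat = Vmax / [E]t
kcat = 263 / 19
kcat = 13.8421 s^-1

13.8421 s^-1


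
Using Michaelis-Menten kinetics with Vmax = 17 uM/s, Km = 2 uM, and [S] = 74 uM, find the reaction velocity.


v = Vmax * [S] / (Km + [S])
v = 17 * 74 / (2 + 74)
v = 16.5526 uM/s

16.5526 uM/s


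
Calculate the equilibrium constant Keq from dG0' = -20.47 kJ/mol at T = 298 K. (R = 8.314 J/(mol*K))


Keq = exp(-dG0 * 1000 / (R * T))
Keq = exp(-(-20.47) * 1000 / (8.314 * 298))
Keq = 3874.3033

3874.3033


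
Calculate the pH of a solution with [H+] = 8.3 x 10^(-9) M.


pH = -log10([H+])
pH = -log10(8.3 x 10^(-9))
pH = 8.0809

8.0809


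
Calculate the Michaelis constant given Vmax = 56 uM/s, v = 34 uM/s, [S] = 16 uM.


Km = [S] * (Vmax - v) / v
Km = 16 * (56 - 34) / 34
Km = 10.3529 uM

10.3529 uM


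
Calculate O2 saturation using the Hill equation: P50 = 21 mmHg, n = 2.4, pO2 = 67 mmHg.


Y = pO2^n / (P50^n + pO2^n)
Y = 67^2.4 / (21^2.4 + 67^2.4)
Y = 94.18%

94.18%


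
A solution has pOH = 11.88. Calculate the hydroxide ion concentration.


[OH-] = 10^(-pOH)
[OH-] = 10^(-11.88)
[OH-] = 1.318e-12 M

1.318e-12 M


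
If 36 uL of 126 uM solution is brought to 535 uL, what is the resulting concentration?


C2 = C1 * V1 / V2
C2 = 126 * 36 / 535
C2 = 8.4785 uM

8.4785 uM


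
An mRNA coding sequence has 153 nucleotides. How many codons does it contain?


codons = nucleotides / 3
codons = 153 / 3 = 51

51


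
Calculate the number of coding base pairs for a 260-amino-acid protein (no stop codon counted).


Each amino acid = 1 codon = 3 bp
bp = 260 * 3 = 780 bp

780 bp


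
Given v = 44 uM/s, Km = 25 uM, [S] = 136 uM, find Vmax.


Vmax = v * (Km + [S]) / [S]
Vmax = 44 * (25 + 136) / 136
Vmax = 52.0882 uM/s

52.0882 uM/s


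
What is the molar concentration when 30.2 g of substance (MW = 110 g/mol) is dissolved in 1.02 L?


C = (mass / MW) / volume
C = (30.2 / 110) / 1.02
C = 0.2692 M

0.2692 M


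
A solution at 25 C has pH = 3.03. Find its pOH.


pOH = 14 - pH
pOH = 14 - 3.03
pOH = 10.97

10.97


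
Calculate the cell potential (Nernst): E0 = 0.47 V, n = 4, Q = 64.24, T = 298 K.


E = E0 - (RT/nF) * ln(Q)
E = 0.47 - (8.314 * 298 / (4 * 96485)) * ln(64.24)
E = 0.4433 V

0.4433 V


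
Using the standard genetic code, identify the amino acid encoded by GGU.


Standard genetic code lookup.
Codon GGU -> Gly

Gly


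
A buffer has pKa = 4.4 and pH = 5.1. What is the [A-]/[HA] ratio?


[A-]/[HA] = 10^(pH - pKa)
= 10^(5.1 - 4.4)
= 5.0119

5.0119


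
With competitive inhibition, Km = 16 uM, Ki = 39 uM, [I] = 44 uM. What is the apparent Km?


Km_app = Km * (1 + [I]/Ki)
Km_app = 16 * (1 + 44/39)
Km_app = 34.0513 uM

34.0513 uM


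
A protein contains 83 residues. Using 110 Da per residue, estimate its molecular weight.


MW = n_residues * 110 Da
MW = 83 * 110
MW = 9130 Da

9130 Da


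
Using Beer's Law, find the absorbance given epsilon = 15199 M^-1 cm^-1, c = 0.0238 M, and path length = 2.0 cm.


A = epsilon * c * l
A = 15199 * 0.0238 * 2.0
A = 723.4724

723.4724


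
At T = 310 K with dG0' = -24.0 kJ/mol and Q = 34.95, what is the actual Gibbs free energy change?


dG = dG0' + RT * ln(Q) / 1000
dG = -24.0 + 8.314 * 310 * ln(34.95) / 1000
dG = -14.8403 kJ/mol

-14.8403 kJ/mol


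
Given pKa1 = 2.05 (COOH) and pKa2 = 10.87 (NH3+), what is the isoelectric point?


pI = (pKa1 + pKa2) / 2
pI = (2.05 + 10.87) / 2
pI = 6.46

6.46


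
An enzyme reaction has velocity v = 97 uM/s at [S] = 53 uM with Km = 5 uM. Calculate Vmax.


Vmax = v * (Km + [S]) / [S]
Vmax = 97 * (5 + 53) / 53
Vmax = 106.1509 uM/s

106.1509 uM/s


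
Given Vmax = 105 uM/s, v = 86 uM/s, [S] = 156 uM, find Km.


Km = [S] * (Vmax - v) / v
Km = 156 * (105 - 86) / 86
Km = 34.4651 uM

34.4651 uM


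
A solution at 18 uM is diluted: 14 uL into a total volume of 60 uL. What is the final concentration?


C2 = C1 * V1 / V2
C2 = 18 * 14 / 60
C2 = 4.2 uM

4.2 uM


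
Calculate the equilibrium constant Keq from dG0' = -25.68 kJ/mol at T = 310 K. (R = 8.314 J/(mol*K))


Keq = exp(-dG0 * 1000 / (R * T))
Keq = exp(-(-25.68) * 1000 / (8.314 * 310))
Keq = 21242.5407

21242.5407


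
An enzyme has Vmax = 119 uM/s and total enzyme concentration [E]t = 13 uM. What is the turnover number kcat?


kcat = Vmax / [E]t
kcat = 119 / 13
kcat = 9.1538 s^-1

9.1538 s^-1


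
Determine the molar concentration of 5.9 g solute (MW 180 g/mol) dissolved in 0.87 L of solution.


C = (mass / MW) / volume
C = (5.9 / 180) / 0.87
C = 0.0377 M

0.0377 M


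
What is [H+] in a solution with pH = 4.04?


[H+] = 10^(-pH)
[H+] = 10^(-4.04)
[H+] = 9.120e-05 M

9.120e-05 M


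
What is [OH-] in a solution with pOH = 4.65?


[OH-] = 10^(-pOH)
[OH-] = 10^(-4.65)
[OH-] = 2.239e-05 M

2.239e-05 M


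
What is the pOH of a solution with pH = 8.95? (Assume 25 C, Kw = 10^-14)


pOH = 14 - pH
pOH = 14 - 8.95
pOH = 5.05

5.05


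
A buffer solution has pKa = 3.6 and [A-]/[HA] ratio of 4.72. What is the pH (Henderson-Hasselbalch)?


pH = pKa + log10([A-]/[HA])
pH = 3.6 + log10(4.72)
pH = 4.2739

4.2739


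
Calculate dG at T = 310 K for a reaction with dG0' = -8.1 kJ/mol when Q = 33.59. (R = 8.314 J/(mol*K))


dG = dG0' + RT * ln(Q) / 1000
dG = -8.1 + 8.314 * 310 * ln(33.59) / 1000
dG = 0.9574 kJ/mol

0.9574 kJ/mol


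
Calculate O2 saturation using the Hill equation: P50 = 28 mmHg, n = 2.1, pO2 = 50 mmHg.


Y = pO2^n / (P50^n + pO2^n)
Y = 50^2.1 / (28^2.1 + 50^2.1)
Y = 77.16%

77.16%


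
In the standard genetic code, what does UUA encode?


Standard genetic code lookup.
Codon UUA -> Leu

Leu


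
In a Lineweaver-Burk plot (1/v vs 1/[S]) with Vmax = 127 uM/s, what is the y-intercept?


y-intercept = 1/Vmax
= 1/127
= 0.0079 s/uM

0.0079 s/uM


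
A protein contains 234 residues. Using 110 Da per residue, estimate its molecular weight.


MW = n_residues * 110 Da
MW = 234 * 110
MW = 25740 Da

25740 Da


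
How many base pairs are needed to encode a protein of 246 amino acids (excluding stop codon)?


Each amino acid = 1 codon = 3 bp
bp = 246 * 3 = 738 bp

738 bp


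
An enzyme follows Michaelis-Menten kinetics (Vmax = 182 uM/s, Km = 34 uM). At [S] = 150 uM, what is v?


v = Vmax * [S] / (Km + [S])
v = 182 * 150 / (34 + 150)
v = 148.3696 uM/s

148.3696 uM/s


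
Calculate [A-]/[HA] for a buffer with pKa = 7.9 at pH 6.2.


[A-]/[HA] = 10^(pH - pKa)
= 10^(6.2 - 7.9)
= 0.02

0.02


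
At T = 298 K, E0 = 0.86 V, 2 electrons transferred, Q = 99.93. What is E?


E = E0 - (RT/nF) * ln(Q)
E = 0.86 - (8.314 * 298 / (2 * 96485)) * ln(99.93)
E = 0.8009 V

0.8009 V


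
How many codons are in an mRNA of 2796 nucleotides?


codons = nucleotides / 3
codons = 2796 / 3 = 932

932


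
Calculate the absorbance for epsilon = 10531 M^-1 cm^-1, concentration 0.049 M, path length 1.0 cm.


A = epsilon * c * l
A = 10531 * 0.049 * 1.0
A = 516.019

516.019


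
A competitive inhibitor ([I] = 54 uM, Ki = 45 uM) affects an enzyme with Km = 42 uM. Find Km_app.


Km_app = Km * (1 + [I]/Ki)
Km_app = 42 * (1 + 54/45)
Km_app = 92.4 uM

92.4 uM


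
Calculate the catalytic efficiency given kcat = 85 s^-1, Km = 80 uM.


Catalytic efficiency = kcat / Km
= 85 / 80
= 1.0625 uM^-1*s^-1

1.0625 uM^-1*s^-1


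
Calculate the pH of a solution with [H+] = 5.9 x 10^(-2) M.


pH = -log10([H+])
pH = -log10(5.9 x 10^(-2))
pH = 1.2291

1.2291


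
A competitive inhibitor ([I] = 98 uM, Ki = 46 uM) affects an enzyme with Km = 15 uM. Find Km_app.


Km_app = Km * (1 + [I]/Ki)
Km_app = 15 * (1 + 98/46)
Km_app = 46.9565 uM

46.9565 uM


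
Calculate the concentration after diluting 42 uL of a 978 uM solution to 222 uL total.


C2 = C1 * V1 / V2
C2 = 978 * 42 / 222
C2 = 185.027 uM

185.027 uM


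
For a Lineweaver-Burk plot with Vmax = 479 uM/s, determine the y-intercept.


y-intercept = 1/Vmax
= 1/479
= 0.0021 s/uM

0.0021 s/uM


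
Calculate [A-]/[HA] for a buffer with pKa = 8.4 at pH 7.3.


[A-]/[HA] = 10^(pH - pKa)
= 10^(7.3 - 8.4)
= 0.0794

0.0794


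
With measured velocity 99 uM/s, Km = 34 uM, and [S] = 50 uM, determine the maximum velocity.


Vmax = v * (Km + [S]) / [S]
Vmax = 99 * (34 + 50) / 50
Vmax = 166.32 uM/s

166.32 uM/s


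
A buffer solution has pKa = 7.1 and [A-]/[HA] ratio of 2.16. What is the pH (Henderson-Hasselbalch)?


pH = pKa + log10([A-]/[HA])
pH = 7.1 + log10(2.16)
pH = 7.4345

7.4345


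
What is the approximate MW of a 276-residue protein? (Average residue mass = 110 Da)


MW = n_residues * 110 Da
MW = 276 * 110
MW = 30360 Da

30360 Da


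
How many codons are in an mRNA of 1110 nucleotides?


codons = nucleotides / 3
codons = 1110 / 3 = 370

370


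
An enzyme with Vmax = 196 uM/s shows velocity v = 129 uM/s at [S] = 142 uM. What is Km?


Km = [S] * (Vmax - v) / v
Km = 142 * (196 - 129) / 129
Km = 73.7519 uM

73.7519 uM


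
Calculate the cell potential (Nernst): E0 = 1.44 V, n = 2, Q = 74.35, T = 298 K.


E = E0 - (RT/nF) * ln(Q)
E = 1.44 - (8.314 * 298 / (2 * 96485)) * ln(74.35)
E = 1.3847 V

1.3847 V


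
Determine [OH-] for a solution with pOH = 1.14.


[OH-] = 10^(-pOH)
[OH-] = 10^(-1.14)
[OH-] = 0.0724 M

0.0724 M


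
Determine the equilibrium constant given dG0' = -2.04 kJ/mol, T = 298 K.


Keq = exp(-dG0 * 1000 / (R * T))
Keq = exp(-(-2.04) * 1000 / (8.314 * 298))
Keq = 2.2782

2.2782


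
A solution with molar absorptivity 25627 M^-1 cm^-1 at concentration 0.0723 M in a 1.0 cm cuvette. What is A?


A = epsilon * c * l
A = 25627 * 0.0723 * 1.0
A = 1852.8321

1852.8321


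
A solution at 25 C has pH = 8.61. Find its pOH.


pOH = 14 - pH
pOH = 14 - 8.61
pOH = 5.39

5.39


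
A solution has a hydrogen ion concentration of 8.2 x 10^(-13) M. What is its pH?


pH = -log10([H+])
pH = -log10(8.2 x 10^(-13))
pH = 12.0862

12.0862


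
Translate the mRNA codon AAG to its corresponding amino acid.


Standard genetic code lookup.
Codon AAG -> Lys

Lys


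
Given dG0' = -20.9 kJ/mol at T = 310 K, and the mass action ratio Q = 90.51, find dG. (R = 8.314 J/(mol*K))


dG = dG0' + RT * ln(Q) / 1000
dG = -20.9 + 8.314 * 310 * ln(90.51) / 1000
dG = -9.2879 kJ/mol

-9.2879 kJ/mol


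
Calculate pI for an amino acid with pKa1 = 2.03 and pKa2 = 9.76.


pI = (pKa1 + pKa2) / 2
pI = (2.03 + 9.76) / 2
pI = 5.895

5.895


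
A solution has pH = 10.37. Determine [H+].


[H+] = 10^(-pH)
[H+] = 10^(-10.37)
[H+] = 4.266e-11 M

4.266e-11 M


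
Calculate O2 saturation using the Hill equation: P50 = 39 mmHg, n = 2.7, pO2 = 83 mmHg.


Y = pO2^n / (P50^n + pO2^n)
Y = 83^2.7 / (39^2.7 + 83^2.7)
Y = 88.49%

88.49%


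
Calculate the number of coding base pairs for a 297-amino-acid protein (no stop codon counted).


Each amino acid = 1 codon = 3 bp
bp = 297 * 3 = 891 bp

891 bp


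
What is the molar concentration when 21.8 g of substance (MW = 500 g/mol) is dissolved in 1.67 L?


C = (mass / MW) / volume
C = (21.8 / 500) / 1.67
C = 0.0261 M

0.0261 M


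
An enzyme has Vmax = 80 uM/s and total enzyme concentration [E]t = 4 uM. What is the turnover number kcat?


kcat = Vmax / [E]t
kcat = 80 / 4
kcat = 20.0 s^-1

20.0 s^-1


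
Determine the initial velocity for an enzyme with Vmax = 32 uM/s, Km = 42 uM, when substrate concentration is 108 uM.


v = Vmax * [S] / (Km + [S])
v = 32 * 108 / (42 + 108)
v = 23.04 uM/s

23.04 uM/s


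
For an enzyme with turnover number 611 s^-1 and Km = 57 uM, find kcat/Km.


Catalytic efficiency = kcat / Km
= 611 / 57
= 10.7193 uM^-1*s^-1

10.7193 uM^-1*s^-1


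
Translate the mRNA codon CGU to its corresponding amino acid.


Standard genetic code lookup.
Codon CGU -> Arg

Arg


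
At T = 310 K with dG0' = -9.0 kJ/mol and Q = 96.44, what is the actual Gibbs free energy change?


dG = dG0' + RT * ln(Q) / 1000
dG = -9.0 + 8.314 * 310 * ln(96.44) / 1000
dG = 2.7757 kJ/mol

2.7757 kJ/mol


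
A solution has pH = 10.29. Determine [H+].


[H+] = 10^(-pH)
[H+] = 10^(-10.29)
[H+] = 5.129e-11 M

5.129e-11 M


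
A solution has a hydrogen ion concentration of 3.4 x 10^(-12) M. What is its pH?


pH = -log10([H+])
pH = -log10(3.4 x 10^(-12))
pH = 11.4685

11.4685


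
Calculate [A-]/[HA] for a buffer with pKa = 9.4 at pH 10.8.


[A-]/[HA] = 10^(pH - pKa)
= 10^(10.8 - 9.4)
= 25.1189

25.1189


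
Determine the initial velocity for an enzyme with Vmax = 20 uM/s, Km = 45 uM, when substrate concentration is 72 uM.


v = Vmax * [S] / (Km + [S])
v = 20 * 72 / (45 + 72)
v = 12.3077 uM/s

12.3077 uM/s


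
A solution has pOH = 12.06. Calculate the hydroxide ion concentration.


[OH-] = 10^(-pOH)
[OH-] = 10^(-12.06)
[OH-] = 8.710e-13 M

8.710e-13 M


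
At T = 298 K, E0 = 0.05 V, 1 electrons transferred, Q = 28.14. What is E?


E = E0 - (RT/nF) * ln(Q)
E = 0.05 - (8.314 * 298 / (1 * 96485)) * ln(28.14)
E = -0.0357 V

-0.0357 V


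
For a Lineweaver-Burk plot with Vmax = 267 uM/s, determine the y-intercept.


y-intercept = 1/Vmax
= 1/267
= 0.0037 s/uM

0.0037 s/uM


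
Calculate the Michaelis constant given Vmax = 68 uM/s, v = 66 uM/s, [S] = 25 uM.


Km = [S] * (Vmax - v) / v
Km = 25 * (68 - 66) / 66
Km = 0.7576 uM

0.7576 uM


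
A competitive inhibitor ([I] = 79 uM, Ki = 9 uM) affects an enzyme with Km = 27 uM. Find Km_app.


Km_app = Km * (1 + [I]/Ki)
Km_app = 27 * (1 + 79/9)
Km_app = 264.0 uM

264.0 uM


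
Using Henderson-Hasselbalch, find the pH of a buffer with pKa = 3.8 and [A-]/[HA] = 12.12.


pH = pKa + log10([A-]/[HA])
pH = 3.8 + log10(12.12)
pH = 4.8835

4.8835


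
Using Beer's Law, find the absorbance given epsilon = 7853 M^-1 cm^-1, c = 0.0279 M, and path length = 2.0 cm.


A = epsilon * c * l
A = 7853 * 0.0279 * 2.0
A = 438.1974

438.1974


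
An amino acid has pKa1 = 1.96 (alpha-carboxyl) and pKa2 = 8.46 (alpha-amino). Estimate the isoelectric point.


pI = (pKa1 + pKa2) / 2
pI = (1.96 + 8.46) / 2
pI = 5.21

5.21


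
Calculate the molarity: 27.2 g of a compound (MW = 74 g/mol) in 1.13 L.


C = (mass / MW) / volume
C = (27.2 / 74) / 1.13
C = 0.3253 M

0.3253 M


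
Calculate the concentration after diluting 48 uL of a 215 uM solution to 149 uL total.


C2 = C1 * V1 / V2
C2 = 215 * 48 / 149
C2 = 69.2617 uM

69.2617 uM


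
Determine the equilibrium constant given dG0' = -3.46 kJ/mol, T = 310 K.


Keq = exp(-dG0 * 1000 / (R * T))
Keq = exp(-(-3.46) * 1000 / (8.314 * 310))
Keq = 3.8285

3.8285


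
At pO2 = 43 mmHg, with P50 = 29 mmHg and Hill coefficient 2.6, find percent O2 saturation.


Y = pO2^n / (P50^n + pO2^n)
Y = 43^2.6 / (29^2.6 + 43^2.6)
Y = 73.58%

73.58%


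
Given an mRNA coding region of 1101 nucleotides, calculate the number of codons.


codons = nucleotides / 3
codons = 1101 / 3 = 367

367


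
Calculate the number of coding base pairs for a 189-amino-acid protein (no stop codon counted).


Each amino acid = 1 codon = 3 bp
bp = 189 * 3 = 567 bp

567 bp


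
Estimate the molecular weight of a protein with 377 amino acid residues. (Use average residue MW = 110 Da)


MW = n_residues * 110 Da
MW = 377 * 110
MW = 41470 Da

41470 Da


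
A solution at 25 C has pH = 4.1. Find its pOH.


pOH = 14 - pH
pOH = 14 - 4.1
pOH = 9.9

9.9


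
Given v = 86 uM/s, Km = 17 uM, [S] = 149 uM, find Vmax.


Vmax = v * (Km + [S]) / [S]
Vmax = 86 * (17 + 149) / 149
Vmax = 95.8121 uM/s

95.8121 uM/s


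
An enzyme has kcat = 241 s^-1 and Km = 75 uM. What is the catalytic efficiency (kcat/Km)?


Catalytic efficiency = kcat / Km
= 241 / 75
= 3.2133 uM^-1*s^-1

3.2133 uM^-1*s^-1


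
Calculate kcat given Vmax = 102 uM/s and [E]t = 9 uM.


kcat = Vmax / [E]t
kcat = 102 / 9
kcat = 11.3333 s^-1

11.3333 s^-1


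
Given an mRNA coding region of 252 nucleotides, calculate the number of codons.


codons = nucleotides / 3
codons = 252 / 3 = 84

84


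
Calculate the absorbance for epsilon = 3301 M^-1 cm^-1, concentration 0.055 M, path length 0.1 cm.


A = epsilon * c * l
A = 3301 * 0.055 * 0.1
A = 18.1555

18.1555


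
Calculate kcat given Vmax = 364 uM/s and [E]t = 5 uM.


kcat = Vmax / [E]t
kcat = 364 / 5
kcat = 72.8 s^-1

72.8 s^-1


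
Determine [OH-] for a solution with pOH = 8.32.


[OH-] = 10^(-pOH)
[OH-] = 10^(-8.32)
[OH-] = 4.786e-09 M

4.786e-09 M


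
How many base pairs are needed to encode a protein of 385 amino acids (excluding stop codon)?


Each amino acid = 1 codon = 3 bp
bp = 385 * 3 = 1155 bp

1155 bp


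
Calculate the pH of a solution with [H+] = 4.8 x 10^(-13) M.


pH = -log10([H+])
pH = -log10(4.8 x 10^(-13))
pH = 12.3188

12.3188


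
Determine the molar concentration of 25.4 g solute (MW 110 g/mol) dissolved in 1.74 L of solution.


C = (mass / MW) / volume
C = (25.4 / 110) / 1.74
C = 0.1327 M

0.1327 M


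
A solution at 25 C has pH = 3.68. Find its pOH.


pOH = 14 - pH
pOH = 14 - 3.68
pOH = 10.32

10.32


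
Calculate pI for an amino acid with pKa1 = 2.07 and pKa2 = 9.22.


pI = (pKa1 + pKa2) / 2
pI = (2.07 + 9.22) / 2
pI = 5.645

5.645


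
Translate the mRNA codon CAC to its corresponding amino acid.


Standard genetic code lookup.
Codon CAC -> His

His


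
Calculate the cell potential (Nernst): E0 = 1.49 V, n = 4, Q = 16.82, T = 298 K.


E = E0 - (RT/nF) * ln(Q)
E = 1.49 - (8.314 * 298 / (4 * 96485)) * ln(16.82)
E = 1.4719 V

1.4719 V


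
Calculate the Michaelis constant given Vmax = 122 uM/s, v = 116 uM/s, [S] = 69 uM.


Km = [S] * (Vmax - v) / v
Km = 69 * (122 - 116) / 116
Km = 3.569 uM

3.569 uM


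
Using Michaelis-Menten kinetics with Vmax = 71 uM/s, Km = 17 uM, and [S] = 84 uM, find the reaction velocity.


v = Vmax * [S] / (Km + [S])
v = 71 * 84 / (17 + 84)
v = 59.0495 uM/s

59.0495 uM/s


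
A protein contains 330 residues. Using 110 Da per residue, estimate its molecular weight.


MW = n_residues * 110 Da
MW = 330 * 110
MW = 36300 Da

36300 Da


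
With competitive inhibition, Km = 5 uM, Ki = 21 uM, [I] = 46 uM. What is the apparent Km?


Km_app = Km * (1 + [I]/Ki)
Km_app = 5 * (1 + 46/21)
Km_app = 15.9524 uM

15.9524 uM


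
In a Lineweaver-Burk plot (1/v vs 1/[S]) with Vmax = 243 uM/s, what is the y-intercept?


y-intercept = 1/Vmax
= 1/243
= 0.0041 s/uM

0.0041 s/uM


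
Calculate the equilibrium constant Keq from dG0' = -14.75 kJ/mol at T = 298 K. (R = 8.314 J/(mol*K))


Keq = exp(-dG0 * 1000 / (R * T))
Keq = exp(-(-14.75) * 1000 / (8.314 * 298))
Keq = 385.0639

385.0639


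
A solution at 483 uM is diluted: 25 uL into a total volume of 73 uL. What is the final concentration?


C2 = C1 * V1 / V2
C2 = 483 * 25 / 73
C2 = 165.411 uM

165.411 uM


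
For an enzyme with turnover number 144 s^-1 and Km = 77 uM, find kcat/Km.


Catalytic efficiency = kcat / Km
= 144 / 77
= 1.8701 uM^-1*s^-1

1.8701 uM^-1*s^-1


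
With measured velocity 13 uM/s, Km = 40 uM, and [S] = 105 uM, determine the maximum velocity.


Vmax = v * (Km + [S]) / [S]
Vmax = 13 * (40 + 105) / 105
Vmax = 17.9524 uM/s

17.9524 uM/s


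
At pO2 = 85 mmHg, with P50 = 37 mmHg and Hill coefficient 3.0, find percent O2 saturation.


Y = pO2^n / (P50^n + pO2^n)
Y = 85^3.0 / (37^3.0 + 85^3.0)
Y = 92.38%

92.38%


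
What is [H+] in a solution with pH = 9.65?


[H+] = 10^(-pH)
[H+] = 10^(-9.65)
[H+] = 2.239e-10 M

2.239e-10 M


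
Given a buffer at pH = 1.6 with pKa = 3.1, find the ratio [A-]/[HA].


[A-]/[HA] = 10^(pH - pKa)
= 10^(1.6 - 3.1)
= 0.0316

0.0316


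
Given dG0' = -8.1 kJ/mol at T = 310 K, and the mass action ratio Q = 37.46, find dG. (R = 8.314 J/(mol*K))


dG = dG0' + RT * ln(Q) / 1000
dG = -8.1 + 8.314 * 310 * ln(37.46) / 1000
dG = 1.2384 kJ/mol

1.2384 kJ/mol


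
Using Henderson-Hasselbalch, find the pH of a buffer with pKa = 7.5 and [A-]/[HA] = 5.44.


pH = pKa + log10([A-]/[HA])
pH = 7.5 + log10(5.44)
pH = 8.2356

8.2356


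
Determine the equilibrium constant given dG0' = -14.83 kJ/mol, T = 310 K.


Keq = exp(-dG0 * 1000 / (R * T))
Keq = exp(-(-14.83) * 1000 / (8.314 * 310))
Keq = 315.4482

315.4482


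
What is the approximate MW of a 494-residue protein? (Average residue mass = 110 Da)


MW = n_residues * 110 Da
MW = 494 * 110
MW = 54340 Da

54340 Da


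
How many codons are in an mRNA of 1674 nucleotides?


codons = nucleotides / 3
codons = 1674 / 3 = 558

558


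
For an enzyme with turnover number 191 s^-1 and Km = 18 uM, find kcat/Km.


Catalytic efficiency = kcat / Km
= 191 / 18
= 10.6111 uM^-1*s^-1

10.6111 uM^-1*s^-1


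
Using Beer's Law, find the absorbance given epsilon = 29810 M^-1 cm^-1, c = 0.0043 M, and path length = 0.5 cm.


A = epsilon * c * l
A = 29810 * 0.0043 * 0.5
A = 64.0915

64.0915


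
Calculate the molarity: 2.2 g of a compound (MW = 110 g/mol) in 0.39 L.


C = (mass / MW) / volume
C = (2.2 / 110) / 0.39
C = 0.0513 M

0.0513 M


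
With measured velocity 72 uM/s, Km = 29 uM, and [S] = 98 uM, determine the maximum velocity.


Vmax = v * (Km + [S]) / [S]
Vmax = 72 * (29 + 98) / 98
Vmax = 93.3061 uM/s

93.3061 uM/s


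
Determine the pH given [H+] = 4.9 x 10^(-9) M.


pH = -log10([H+])
pH = -log10(4.9 x 10^(-9))
pH = 8.3098

8.3098


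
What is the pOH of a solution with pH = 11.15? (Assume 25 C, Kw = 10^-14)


pOH = 14 - pH
pOH = 14 - 11.15
pOH = 2.85

2.85


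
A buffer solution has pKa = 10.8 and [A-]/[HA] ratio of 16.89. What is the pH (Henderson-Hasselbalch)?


pH = pKa + log10([A-]/[HA])
pH = 10.8 + log10(16.89)
pH = 12.0276

12.0276


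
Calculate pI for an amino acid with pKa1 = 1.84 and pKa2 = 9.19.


pI = (pKa1 + pKa2) / 2
pI = (1.84 + 9.19) / 2
pI = 5.515

5.515


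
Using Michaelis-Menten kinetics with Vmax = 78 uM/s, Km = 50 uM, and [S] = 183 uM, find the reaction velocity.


v = Vmax * [S] / (Km + [S])
v = 78 * 183 / (50 + 183)
v = 61.2618 uM/s

61.2618 uM/s


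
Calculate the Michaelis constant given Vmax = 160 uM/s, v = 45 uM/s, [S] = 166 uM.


Km = [S] * (Vmax - v) / v
Km = 166 * (160 - 45) / 45
Km = 424.2222 uM

424.2222 uM


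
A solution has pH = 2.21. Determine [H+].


[H+] = 10^(-pH)
[H+] = 10^(-2.21)
[H+] = 0.0062 M

0.0062 M


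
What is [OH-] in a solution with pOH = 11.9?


[OH-] = 10^(-pOH)
[OH-] = 10^(-11.9)
[OH-] = 1.259e-12 M

1.259e-12 M


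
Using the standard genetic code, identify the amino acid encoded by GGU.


Standard genetic code lookup.
Codon GGU -> Gly

Gly


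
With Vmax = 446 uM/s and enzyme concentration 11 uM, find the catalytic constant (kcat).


kcat = Vmax / [E]t
kcat = 446 / 11
kcat = 40.5455 s^-1

40.5455 s^-1


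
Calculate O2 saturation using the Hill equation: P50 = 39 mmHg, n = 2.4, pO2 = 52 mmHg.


Y = pO2^n / (P50^n + pO2^n)
Y = 52^2.4 / (39^2.4 + 52^2.4)
Y = 66.61%

66.61%


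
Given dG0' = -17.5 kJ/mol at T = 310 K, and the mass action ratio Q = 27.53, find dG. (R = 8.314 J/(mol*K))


dG = dG0' + RT * ln(Q) / 1000
dG = -17.5 + 8.314 * 310 * ln(27.53) / 1000
dG = -8.9554 kJ/mol

-8.9554 kJ/mol


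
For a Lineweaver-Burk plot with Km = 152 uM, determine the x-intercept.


x-intercept = -1/Km
= -1/152
= -0.0066 1/uM

-0.0066 1/uM


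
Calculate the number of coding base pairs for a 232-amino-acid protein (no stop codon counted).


Each amino acid = 1 codon = 3 bp
bp = 232 * 3 = 696 bp

696 bp


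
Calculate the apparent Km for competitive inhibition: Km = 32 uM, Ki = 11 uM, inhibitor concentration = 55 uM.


Km_app = Km * (1 + [I]/Ki)
Km_app = 32 * (1 + 55/11)
Km_app = 192.0 uM

192.0 uM


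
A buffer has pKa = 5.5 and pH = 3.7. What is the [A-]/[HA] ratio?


[A-]/[HA] = 10^(pH - pKa)
= 10^(3.7 - 5.5)
= 0.0158

0.0158


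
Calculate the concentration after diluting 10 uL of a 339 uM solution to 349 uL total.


C2 = C1 * V1 / V2
C2 = 339 * 10 / 349
C2 = 9.7135 uM

9.7135 uM


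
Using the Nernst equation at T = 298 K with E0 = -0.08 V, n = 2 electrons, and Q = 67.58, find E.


E = E0 - (RT/nF) * ln(Q)
E = -0.08 - (8.314 * 298 / (2 * 96485)) * ln(67.58)
E = -0.1341 V

-0.1341 V


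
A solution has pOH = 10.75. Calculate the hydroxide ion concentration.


[OH-] = 10^(-pOH)
[OH-] = 10^(-10.75)
[OH-] = 1.778e-11 M

1.778e-11 M


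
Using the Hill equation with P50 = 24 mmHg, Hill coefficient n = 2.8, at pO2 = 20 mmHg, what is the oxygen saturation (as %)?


Y = pO2^n / (P50^n + pO2^n)
Y = 20^2.8 / (24^2.8 + 20^2.8)
Y = 37.51%

37.51%


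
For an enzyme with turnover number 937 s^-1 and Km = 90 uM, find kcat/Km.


Catalytic efficiency = kcat / Km
= 937 / 90
= 10.4111 uM^-1*s^-1

10.4111 uM^-1*s^-1


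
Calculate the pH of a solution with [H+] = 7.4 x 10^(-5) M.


pH = -log10([H+])
pH = -log10(7.4 x 10^(-5))
pH = 4.1308

4.1308


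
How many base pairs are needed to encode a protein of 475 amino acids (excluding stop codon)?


Each amino acid = 1 codon = 3 bp
bp = 475 * 3 = 1425 bp

1425 bp


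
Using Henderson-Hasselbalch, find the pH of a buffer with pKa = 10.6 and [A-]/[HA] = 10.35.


pH = pKa + log10([A-]/[HA])
pH = 10.6 + log10(10.35)
pH = 11.6149

11.6149


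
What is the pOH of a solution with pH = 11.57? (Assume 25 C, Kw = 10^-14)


pOH = 14 - pH
pOH = 14 - 11.57
pOH = 2.43

2.43


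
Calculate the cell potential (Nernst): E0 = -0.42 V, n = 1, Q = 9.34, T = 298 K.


E = E0 - (RT/nF) * ln(Q)
E = -0.42 - (8.314 * 298 / (1 * 96485)) * ln(9.34)
E = -0.4774 V

-0.4774 V


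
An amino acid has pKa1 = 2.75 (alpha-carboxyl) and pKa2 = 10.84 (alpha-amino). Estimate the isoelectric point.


pI = (pKa1 + pKa2) / 2
pI = (2.75 + 10.84) / 2
pI = 6.795

6.795


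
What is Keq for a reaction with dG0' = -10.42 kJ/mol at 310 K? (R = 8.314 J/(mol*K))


Keq = exp(-dG0 * 1000 / (R * T))
Keq = exp(-(-10.42) * 1000 / (8.314 * 310))
Keq = 56.993

56.993


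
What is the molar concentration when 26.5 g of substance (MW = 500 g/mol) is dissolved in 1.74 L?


C = (mass / MW) / volume
C = (26.5 / 500) / 1.74
C = 0.0305 M

0.0305 M


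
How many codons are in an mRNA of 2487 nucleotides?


codons = nucleotides / 3
codons = 2487 / 3 = 829

829


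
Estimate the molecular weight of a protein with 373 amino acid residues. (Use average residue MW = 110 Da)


MW = n_residues * 110 Da
MW = 373 * 110
MW = 41030 Da

41030 Da


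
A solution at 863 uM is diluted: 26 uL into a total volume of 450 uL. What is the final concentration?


C2 = C1 * V1 / V2
C2 = 863 * 26 / 450
C2 = 49.8622 uM

49.8622 uM


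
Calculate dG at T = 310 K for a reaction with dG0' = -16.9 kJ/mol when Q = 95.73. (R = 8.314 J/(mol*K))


dG = dG0' + RT * ln(Q) / 1000
dG = -16.9 + 8.314 * 310 * ln(95.73) / 1000
dG = -5.1434 kJ/mol

-5.1434 kJ/mol


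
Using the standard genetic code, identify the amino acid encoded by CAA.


Standard genetic code lookup.
Codon CAA -> Gln

Gln


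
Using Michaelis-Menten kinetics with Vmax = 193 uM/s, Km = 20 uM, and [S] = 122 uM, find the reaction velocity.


v = Vmax * [S] / (Km + [S])
v = 193 * 122 / (20 + 122)
v = 165.8169 uM/s

165.8169 uM/s


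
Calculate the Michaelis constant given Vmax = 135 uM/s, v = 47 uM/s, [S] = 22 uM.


Km = [S] * (Vmax - v) / v
Km = 22 * (135 - 47) / 47
Km = 41.1915 uM

41.1915 uM


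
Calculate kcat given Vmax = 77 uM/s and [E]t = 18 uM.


kcat = Vmax / [E]t
kcat = 77 / 18
kcat = 4.2778 s^-1

4.2778 s^-1


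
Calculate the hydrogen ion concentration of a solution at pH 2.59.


[H+] = 10^(-pH)
[H+] = 10^(-2.59)
[H+] = 0.0026 M

0.0026 M


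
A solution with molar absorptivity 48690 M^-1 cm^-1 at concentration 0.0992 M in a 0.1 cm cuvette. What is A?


A = epsilon * c * l
A = 48690 * 0.0992 * 0.1
A = 483.0048

483.0048


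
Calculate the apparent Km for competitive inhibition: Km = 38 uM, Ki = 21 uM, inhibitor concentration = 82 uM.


Km_app = Km * (1 + [I]/Ki)
Km_app = 38 * (1 + 82/21)
Km_app = 186.381 uM

186.381 uM


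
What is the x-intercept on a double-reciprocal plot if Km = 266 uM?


x-intercept = -1/Km
= -1/266
= -0.0038 1/uM

-0.0038 1/uM


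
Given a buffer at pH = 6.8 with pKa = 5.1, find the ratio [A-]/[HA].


[A-]/[HA] = 10^(pH - pKa)
= 10^(6.8 - 5.1)
= 50.1187

50.1187


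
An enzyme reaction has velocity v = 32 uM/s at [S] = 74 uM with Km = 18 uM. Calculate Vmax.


Vmax = v * (Km + [S]) / [S]
Vmax = 32 * (18 + 74) / 74
Vmax = 39.7838 uM/s

39.7838 uM/s


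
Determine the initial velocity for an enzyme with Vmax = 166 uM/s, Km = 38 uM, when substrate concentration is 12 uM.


v = Vmax * [S] / (Km + [S])
v = 166 * 12 / (38 + 12)
v = 39.84 uM/s

39.84 uM/s


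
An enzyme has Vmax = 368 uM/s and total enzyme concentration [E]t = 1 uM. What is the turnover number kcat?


kcat = Vmax / [E]t
kcat = 368 / 1
kcat = 368.0 s^-1

368.0 s^-1


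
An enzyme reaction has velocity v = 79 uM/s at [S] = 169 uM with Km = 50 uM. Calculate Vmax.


Vmax = v * (Km + [S]) / [S]
Vmax = 79 * (50 + 169) / 169
Vmax = 102.3728 uM/s

102.3728 uM/s


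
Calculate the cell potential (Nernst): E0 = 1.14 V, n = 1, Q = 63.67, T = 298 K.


E = E0 - (RT/nF) * ln(Q)
E = 1.14 - (8.314 * 298 / (1 * 96485)) * ln(63.67)
E = 1.0333 V

1.0333 V


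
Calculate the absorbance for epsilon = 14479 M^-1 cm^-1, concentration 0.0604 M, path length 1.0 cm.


A = epsilon * c * l
A = 14479 * 0.0604 * 1.0
A = 874.5316

874.5316


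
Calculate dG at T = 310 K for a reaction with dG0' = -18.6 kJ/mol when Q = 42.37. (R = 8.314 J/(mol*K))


dG = dG0' + RT * ln(Q) / 1000
dG = -18.6 + 8.314 * 310 * ln(42.37) / 1000
dG = -8.9441 kJ/mol

-8.9441 kJ/mol


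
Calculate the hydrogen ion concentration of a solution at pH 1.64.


[H+] = 10^(-pH)
[H+] = 10^(-1.64)
[H+] = 0.0229 M

0.0229 M


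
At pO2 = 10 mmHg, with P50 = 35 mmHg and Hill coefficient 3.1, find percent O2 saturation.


Y = pO2^n / (P50^n + pO2^n)
Y = 10^3.1 / (35^3.1 + 10^3.1)
Y = 2.02%

2.02%


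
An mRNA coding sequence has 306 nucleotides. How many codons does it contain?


codons = nucleotides / 3
codons = 306 / 3 = 102

102


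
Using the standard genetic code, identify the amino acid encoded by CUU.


Standard genetic code lookup.
Codon CUU -> Leu

Leu


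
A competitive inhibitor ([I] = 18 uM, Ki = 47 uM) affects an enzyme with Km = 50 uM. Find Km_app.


Km_app = Km * (1 + [I]/Ki)
Km_app = 50 * (1 + 18/47)
Km_app = 69.1489 uM

69.1489 uM


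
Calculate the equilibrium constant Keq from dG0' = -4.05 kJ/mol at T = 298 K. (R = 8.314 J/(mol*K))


Keq = exp(-dG0 * 1000 / (R * T))
Keq = exp(-(-4.05) * 1000 / (8.314 * 298))
Keq = 5.1277

5.1277


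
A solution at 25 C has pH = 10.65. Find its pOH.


pOH = 14 - pH
pOH = 14 - 10.65
pOH = 3.35

3.35


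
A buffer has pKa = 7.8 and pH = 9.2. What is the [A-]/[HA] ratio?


[A-]/[HA] = 10^(pH - pKa)
= 10^(9.2 - 7.8)
= 25.1189

25.1189


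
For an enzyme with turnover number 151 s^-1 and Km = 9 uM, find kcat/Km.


Catalytic efficiency = kcat / Km
= 151 / 9
= 16.7778 uM^-1*s^-1

16.7778 uM^-1*s^-1


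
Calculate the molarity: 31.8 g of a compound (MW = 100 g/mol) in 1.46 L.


C = (mass / MW) / volume
C = (31.8 / 100) / 1.46
C = 0.2178 M

0.2178 M


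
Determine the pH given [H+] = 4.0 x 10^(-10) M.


pH = -log10([H+])
pH = -log10(4.0 x 10^(-10))
pH = 9.3979

9.3979


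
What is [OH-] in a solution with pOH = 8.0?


[OH-] = 10^(-pOH)
[OH-] = 10^(-8.0)
[OH-] = 1.000e-08 M

1.000e-08 M


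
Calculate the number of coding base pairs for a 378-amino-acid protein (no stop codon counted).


Each amino acid = 1 codon = 3 bp
bp = 378 * 3 = 1134 bp

1134 bp


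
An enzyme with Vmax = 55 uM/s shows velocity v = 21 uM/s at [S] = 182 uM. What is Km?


Km = [S] * (Vmax - v) / v
Km = 182 * (55 - 21) / 21
Km = 294.6667 uM

294.6667 uM


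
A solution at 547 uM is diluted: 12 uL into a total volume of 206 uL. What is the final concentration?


C2 = C1 * V1 / V2
C2 = 547 * 12 / 206
C2 = 31.8641 uM

31.8641 uM


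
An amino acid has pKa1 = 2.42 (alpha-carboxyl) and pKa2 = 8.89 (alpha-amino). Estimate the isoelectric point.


pI = (pKa1 + pKa2) / 2
pI = (2.42 + 8.89) / 2
pI = 5.655

5.655


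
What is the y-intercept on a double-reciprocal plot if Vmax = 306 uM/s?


y-intercept = 1/Vmax
= 1/306
= 0.0033 s/uM

0.0033 s/uM


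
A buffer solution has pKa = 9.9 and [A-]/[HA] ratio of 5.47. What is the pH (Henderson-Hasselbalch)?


pH = pKa + log10([A-]/[HA])
pH = 9.9 + log10(5.47)
pH = 10.638

10.638


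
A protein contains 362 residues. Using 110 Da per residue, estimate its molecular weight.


MW = n_residues * 110 Da
MW = 362 * 110
MW = 39820 Da

39820 Da


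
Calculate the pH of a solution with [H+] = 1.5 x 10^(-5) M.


pH = -log10([H+])
pH = -log10(1.5 x 10^(-5))
pH = 4.8239

4.8239


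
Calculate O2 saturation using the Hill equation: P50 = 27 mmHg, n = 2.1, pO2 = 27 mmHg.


Y = pO2^n / (P50^n + pO2^n)
Y = 27^2.1 / (27^2.1 + 27^2.1)
Y = 50.0%

50.0%


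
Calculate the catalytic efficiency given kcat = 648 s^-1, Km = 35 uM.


Catalytic efficiency = kcat / Km
= 648 / 35
= 18.5143 uM^-1*s^-1

18.5143 uM^-1*s^-1


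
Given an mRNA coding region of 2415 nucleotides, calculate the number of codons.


codons = nucleotides / 3
codons = 2415 / 3 = 805

805


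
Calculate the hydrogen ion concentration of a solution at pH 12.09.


[H+] = 10^(-pH)
[H+] = 10^(-12.09)
[H+] = 8.128e-13 M

8.128e-13 M


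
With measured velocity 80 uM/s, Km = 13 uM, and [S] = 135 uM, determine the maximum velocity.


Vmax = v * (Km + [S]) / [S]
Vmax = 80 * (13 + 135) / 135
Vmax = 87.7037 uM/s

87.7037 uM/s
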